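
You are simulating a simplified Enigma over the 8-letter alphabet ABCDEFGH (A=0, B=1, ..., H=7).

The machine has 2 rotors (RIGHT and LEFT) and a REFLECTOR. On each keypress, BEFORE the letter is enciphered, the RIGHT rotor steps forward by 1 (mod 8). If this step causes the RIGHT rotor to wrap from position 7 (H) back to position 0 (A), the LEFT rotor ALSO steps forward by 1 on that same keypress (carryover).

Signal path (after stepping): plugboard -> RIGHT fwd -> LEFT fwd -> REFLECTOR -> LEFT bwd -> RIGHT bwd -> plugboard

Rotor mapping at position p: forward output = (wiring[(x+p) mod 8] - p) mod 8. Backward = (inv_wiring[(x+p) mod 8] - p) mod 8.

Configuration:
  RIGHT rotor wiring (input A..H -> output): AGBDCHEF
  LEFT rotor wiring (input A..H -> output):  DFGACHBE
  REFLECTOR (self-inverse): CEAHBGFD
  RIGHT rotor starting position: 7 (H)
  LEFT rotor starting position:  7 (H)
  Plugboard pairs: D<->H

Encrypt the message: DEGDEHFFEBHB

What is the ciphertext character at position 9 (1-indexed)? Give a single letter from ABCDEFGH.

Char 1 ('D'): step: R->0, L->0 (L advanced); D->plug->H->R->F->L->H->refl->D->L'->A->R'->A->plug->A
Char 2 ('E'): step: R->1, L=0; E->plug->E->R->G->L->B->refl->E->L'->H->R'->H->plug->D
Char 3 ('G'): step: R->2, L=0; G->plug->G->R->G->L->B->refl->E->L'->H->R'->A->plug->A
Char 4 ('D'): step: R->3, L=0; D->plug->H->R->G->L->B->refl->E->L'->H->R'->B->plug->B
Char 5 ('E'): step: R->4, L=0; E->plug->E->R->E->L->C->refl->A->L'->D->R'->B->plug->B
Char 6 ('H'): step: R->5, L=0; H->plug->D->R->D->L->A->refl->C->L'->E->R'->F->plug->F
Char 7 ('F'): step: R->6, L=0; F->plug->F->R->F->L->H->refl->D->L'->A->R'->D->plug->H
Char 8 ('F'): step: R->7, L=0; F->plug->F->R->D->L->A->refl->C->L'->E->R'->E->plug->E
Char 9 ('E'): step: R->0, L->1 (L advanced); E->plug->E->R->C->L->H->refl->D->L'->G->R'->B->plug->B

B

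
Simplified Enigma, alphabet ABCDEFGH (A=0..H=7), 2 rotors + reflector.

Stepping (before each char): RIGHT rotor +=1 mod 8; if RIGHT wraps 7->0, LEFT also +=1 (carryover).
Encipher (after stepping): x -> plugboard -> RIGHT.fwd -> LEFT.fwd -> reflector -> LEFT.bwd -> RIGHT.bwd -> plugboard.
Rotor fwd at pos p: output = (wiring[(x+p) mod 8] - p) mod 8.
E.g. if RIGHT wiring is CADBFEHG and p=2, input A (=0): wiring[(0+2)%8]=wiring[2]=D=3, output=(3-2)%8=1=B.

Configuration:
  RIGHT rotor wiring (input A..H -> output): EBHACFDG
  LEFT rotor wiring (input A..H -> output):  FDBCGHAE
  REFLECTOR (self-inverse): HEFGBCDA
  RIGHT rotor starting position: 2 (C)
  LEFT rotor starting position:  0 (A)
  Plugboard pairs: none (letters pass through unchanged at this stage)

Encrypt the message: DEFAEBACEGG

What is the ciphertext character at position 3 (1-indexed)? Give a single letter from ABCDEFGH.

Char 1 ('D'): step: R->3, L=0; D->plug->D->R->A->L->F->refl->C->L'->D->R'->E->plug->E
Char 2 ('E'): step: R->4, L=0; E->plug->E->R->A->L->F->refl->C->L'->D->R'->G->plug->G
Char 3 ('F'): step: R->5, L=0; F->plug->F->R->C->L->B->refl->E->L'->H->R'->D->plug->D

D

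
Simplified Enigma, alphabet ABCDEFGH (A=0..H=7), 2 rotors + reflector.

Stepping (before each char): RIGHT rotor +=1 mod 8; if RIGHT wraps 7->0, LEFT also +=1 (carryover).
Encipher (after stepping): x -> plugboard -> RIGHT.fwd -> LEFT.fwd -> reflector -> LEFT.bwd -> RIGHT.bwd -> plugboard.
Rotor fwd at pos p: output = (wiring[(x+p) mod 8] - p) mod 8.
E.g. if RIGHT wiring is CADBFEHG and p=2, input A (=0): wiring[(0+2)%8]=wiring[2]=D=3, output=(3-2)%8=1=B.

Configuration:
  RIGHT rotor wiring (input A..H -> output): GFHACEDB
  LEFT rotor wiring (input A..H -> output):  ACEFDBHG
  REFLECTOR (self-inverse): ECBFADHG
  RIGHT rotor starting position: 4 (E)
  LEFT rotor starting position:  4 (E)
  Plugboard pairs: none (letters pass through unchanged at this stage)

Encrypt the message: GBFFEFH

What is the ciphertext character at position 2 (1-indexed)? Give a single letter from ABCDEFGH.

Char 1 ('G'): step: R->5, L=4; G->plug->G->R->D->L->C->refl->B->L'->H->R'->A->plug->A
Char 2 ('B'): step: R->6, L=4; B->plug->B->R->D->L->C->refl->B->L'->H->R'->D->plug->D

D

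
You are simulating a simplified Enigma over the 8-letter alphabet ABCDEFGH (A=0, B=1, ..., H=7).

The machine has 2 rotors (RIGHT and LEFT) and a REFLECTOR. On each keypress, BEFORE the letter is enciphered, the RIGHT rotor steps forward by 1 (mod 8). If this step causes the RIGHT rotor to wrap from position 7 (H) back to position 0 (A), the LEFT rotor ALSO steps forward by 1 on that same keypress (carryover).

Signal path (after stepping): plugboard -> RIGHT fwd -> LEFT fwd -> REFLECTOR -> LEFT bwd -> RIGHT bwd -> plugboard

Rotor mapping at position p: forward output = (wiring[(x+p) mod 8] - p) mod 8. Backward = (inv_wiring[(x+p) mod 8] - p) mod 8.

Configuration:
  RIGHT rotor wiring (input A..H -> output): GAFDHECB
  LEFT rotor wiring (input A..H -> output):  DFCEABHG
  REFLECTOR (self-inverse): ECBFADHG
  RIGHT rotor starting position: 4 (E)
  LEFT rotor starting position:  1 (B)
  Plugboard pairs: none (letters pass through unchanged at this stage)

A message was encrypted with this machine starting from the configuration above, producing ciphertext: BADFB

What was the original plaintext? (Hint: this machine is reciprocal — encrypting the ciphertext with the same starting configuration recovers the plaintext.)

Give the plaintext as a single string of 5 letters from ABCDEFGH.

Answer: ECAEA

Derivation:
Char 1 ('B'): step: R->5, L=1; B->plug->B->R->F->L->G->refl->H->L'->D->R'->E->plug->E
Char 2 ('A'): step: R->6, L=1; A->plug->A->R->E->L->A->refl->E->L'->A->R'->C->plug->C
Char 3 ('D'): step: R->7, L=1; D->plug->D->R->G->L->F->refl->D->L'->C->R'->A->plug->A
Char 4 ('F'): step: R->0, L->2 (L advanced); F->plug->F->R->E->L->F->refl->D->L'->H->R'->E->plug->E
Char 5 ('B'): step: R->1, L=2; B->plug->B->R->E->L->F->refl->D->L'->H->R'->A->plug->A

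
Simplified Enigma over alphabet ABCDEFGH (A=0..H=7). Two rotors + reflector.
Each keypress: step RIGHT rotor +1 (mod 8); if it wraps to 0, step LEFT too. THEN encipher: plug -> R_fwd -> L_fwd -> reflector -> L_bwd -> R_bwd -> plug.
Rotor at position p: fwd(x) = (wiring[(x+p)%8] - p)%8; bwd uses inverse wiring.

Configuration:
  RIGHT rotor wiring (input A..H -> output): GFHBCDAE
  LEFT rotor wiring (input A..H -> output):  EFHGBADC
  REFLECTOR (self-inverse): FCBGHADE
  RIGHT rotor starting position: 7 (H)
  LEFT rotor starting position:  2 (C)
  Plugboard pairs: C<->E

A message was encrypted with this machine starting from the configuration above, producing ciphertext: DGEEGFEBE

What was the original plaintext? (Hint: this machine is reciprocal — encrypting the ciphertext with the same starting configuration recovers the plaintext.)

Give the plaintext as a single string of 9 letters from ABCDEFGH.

Answer: GCDCCBCGB

Derivation:
Char 1 ('D'): step: R->0, L->3 (L advanced); D->plug->D->R->B->L->G->refl->D->L'->A->R'->G->plug->G
Char 2 ('G'): step: R->1, L=3; G->plug->G->R->D->L->A->refl->F->L'->C->R'->E->plug->C
Char 3 ('E'): step: R->2, L=3; E->plug->C->R->A->L->D->refl->G->L'->B->R'->D->plug->D
Char 4 ('E'): step: R->3, L=3; E->plug->C->R->A->L->D->refl->G->L'->B->R'->E->plug->C
Char 5 ('G'): step: R->4, L=3; G->plug->G->R->D->L->A->refl->F->L'->C->R'->E->plug->C
Char 6 ('F'): step: R->5, L=3; F->plug->F->R->C->L->F->refl->A->L'->D->R'->B->plug->B
Char 7 ('E'): step: R->6, L=3; E->plug->C->R->A->L->D->refl->G->L'->B->R'->E->plug->C
Char 8 ('B'): step: R->7, L=3; B->plug->B->R->H->L->E->refl->H->L'->E->R'->G->plug->G
Char 9 ('E'): step: R->0, L->4 (L advanced); E->plug->C->R->H->L->C->refl->B->L'->F->R'->B->plug->B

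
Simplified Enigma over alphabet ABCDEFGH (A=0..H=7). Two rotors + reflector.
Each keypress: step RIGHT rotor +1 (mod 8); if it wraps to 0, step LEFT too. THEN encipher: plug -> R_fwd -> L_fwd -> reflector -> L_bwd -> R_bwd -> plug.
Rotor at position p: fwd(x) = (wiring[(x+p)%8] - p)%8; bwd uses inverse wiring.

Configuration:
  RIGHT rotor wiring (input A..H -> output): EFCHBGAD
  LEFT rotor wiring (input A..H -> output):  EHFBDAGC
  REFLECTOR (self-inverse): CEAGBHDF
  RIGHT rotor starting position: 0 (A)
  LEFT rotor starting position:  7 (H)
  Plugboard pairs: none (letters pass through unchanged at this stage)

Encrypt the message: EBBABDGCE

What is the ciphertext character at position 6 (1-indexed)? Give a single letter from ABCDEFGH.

Char 1 ('E'): step: R->1, L=7; E->plug->E->R->F->L->E->refl->B->L'->G->R'->C->plug->C
Char 2 ('B'): step: R->2, L=7; B->plug->B->R->F->L->E->refl->B->L'->G->R'->E->plug->E
Char 3 ('B'): step: R->3, L=7; B->plug->B->R->G->L->B->refl->E->L'->F->R'->D->plug->D
Char 4 ('A'): step: R->4, L=7; A->plug->A->R->F->L->E->refl->B->L'->G->R'->G->plug->G
Char 5 ('B'): step: R->5, L=7; B->plug->B->R->D->L->G->refl->D->L'->A->R'->E->plug->E
Char 6 ('D'): step: R->6, L=7; D->plug->D->R->H->L->H->refl->F->L'->B->R'->F->plug->F

F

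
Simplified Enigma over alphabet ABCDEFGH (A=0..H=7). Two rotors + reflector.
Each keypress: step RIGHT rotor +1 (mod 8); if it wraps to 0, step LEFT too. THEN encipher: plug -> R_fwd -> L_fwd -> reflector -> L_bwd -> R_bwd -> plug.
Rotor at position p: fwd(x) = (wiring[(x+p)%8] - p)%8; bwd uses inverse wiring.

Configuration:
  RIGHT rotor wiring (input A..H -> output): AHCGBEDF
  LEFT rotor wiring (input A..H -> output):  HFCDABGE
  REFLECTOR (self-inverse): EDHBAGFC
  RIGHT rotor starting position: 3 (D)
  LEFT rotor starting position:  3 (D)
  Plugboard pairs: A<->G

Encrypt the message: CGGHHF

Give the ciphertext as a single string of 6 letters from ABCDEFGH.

Char 1 ('C'): step: R->4, L=3; C->plug->C->R->H->L->H->refl->C->L'->G->R'->G->plug->A
Char 2 ('G'): step: R->5, L=3; G->plug->A->R->H->L->H->refl->C->L'->G->R'->B->plug->B
Char 3 ('G'): step: R->6, L=3; G->plug->A->R->F->L->E->refl->A->L'->A->R'->F->plug->F
Char 4 ('H'): step: R->7, L=3; H->plug->H->R->E->L->B->refl->D->L'->D->R'->D->plug->D
Char 5 ('H'): step: R->0, L->4 (L advanced); H->plug->H->R->F->L->B->refl->D->L'->E->R'->F->plug->F
Char 6 ('F'): step: R->1, L=4; F->plug->F->R->C->L->C->refl->H->L'->H->R'->H->plug->H

Answer: ABFDFH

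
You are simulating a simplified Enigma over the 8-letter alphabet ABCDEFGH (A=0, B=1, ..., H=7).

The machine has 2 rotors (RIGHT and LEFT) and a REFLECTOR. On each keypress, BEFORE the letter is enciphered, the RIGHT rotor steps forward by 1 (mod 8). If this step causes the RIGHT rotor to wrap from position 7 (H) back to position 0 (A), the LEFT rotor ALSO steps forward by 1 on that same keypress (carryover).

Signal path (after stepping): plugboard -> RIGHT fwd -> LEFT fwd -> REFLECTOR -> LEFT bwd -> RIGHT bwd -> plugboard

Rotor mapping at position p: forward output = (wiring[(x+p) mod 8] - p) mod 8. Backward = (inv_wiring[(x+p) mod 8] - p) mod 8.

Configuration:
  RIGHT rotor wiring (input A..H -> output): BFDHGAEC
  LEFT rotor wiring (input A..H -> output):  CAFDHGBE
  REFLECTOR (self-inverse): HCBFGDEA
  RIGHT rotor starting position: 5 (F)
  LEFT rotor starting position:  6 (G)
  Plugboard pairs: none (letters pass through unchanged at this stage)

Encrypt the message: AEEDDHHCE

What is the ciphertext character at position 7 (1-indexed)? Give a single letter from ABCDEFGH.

Char 1 ('A'): step: R->6, L=6; A->plug->A->R->G->L->B->refl->C->L'->D->R'->C->plug->C
Char 2 ('E'): step: R->7, L=6; E->plug->E->R->A->L->D->refl->F->L'->F->R'->H->plug->H
Char 3 ('E'): step: R->0, L->7 (L advanced); E->plug->E->R->G->L->H->refl->A->L'->F->R'->B->plug->B
Char 4 ('D'): step: R->1, L=7; D->plug->D->R->F->L->A->refl->H->L'->G->R'->C->plug->C
Char 5 ('D'): step: R->2, L=7; D->plug->D->R->G->L->H->refl->A->L'->F->R'->B->plug->B
Char 6 ('H'): step: R->3, L=7; H->plug->H->R->A->L->F->refl->D->L'->B->R'->D->plug->D
Char 7 ('H'): step: R->4, L=7; H->plug->H->R->D->L->G->refl->E->L'->E->R'->B->plug->B

B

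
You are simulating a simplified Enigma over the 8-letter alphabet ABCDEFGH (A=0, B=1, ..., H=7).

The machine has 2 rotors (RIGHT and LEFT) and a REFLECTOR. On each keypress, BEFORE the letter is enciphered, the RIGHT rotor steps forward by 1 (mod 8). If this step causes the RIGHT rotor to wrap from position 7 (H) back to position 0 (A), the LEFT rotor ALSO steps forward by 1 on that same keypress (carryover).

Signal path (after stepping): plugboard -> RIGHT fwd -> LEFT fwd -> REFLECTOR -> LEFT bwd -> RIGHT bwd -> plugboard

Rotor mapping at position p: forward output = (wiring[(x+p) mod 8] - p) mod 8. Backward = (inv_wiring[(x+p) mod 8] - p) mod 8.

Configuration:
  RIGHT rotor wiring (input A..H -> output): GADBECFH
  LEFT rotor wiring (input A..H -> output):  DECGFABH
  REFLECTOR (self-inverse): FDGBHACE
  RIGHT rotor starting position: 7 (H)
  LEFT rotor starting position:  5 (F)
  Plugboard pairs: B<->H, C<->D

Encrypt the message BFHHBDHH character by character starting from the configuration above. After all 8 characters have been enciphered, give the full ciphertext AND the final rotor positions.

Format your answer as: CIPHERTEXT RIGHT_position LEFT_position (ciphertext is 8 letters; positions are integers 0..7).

Answer: DGEBEADG 7 6

Derivation:
Char 1 ('B'): step: R->0, L->6 (L advanced); B->plug->H->R->H->L->C->refl->G->L'->D->R'->C->plug->D
Char 2 ('F'): step: R->1, L=6; F->plug->F->R->E->L->E->refl->H->L'->G->R'->G->plug->G
Char 3 ('H'): step: R->2, L=6; H->plug->B->R->H->L->C->refl->G->L'->D->R'->E->plug->E
Char 4 ('H'): step: R->3, L=6; H->plug->B->R->B->L->B->refl->D->L'->A->R'->H->plug->B
Char 5 ('B'): step: R->4, L=6; B->plug->H->R->F->L->A->refl->F->L'->C->R'->E->plug->E
Char 6 ('D'): step: R->5, L=6; D->plug->C->R->C->L->F->refl->A->L'->F->R'->A->plug->A
Char 7 ('H'): step: R->6, L=6; H->plug->B->R->B->L->B->refl->D->L'->A->R'->C->plug->D
Char 8 ('H'): step: R->7, L=6; H->plug->B->R->H->L->C->refl->G->L'->D->R'->G->plug->G
Final: ciphertext=DGEBEADG, RIGHT=7, LEFT=6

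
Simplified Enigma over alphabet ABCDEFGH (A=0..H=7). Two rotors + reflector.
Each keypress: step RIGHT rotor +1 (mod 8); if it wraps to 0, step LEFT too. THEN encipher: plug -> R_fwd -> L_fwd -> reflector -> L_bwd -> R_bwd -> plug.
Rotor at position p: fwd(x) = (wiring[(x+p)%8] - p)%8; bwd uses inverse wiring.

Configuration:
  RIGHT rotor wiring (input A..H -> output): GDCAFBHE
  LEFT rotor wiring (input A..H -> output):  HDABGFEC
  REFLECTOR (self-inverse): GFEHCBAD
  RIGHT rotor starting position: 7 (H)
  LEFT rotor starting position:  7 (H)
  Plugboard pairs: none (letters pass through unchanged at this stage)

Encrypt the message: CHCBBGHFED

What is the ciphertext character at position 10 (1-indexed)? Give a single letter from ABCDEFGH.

Char 1 ('C'): step: R->0, L->0 (L advanced); C->plug->C->R->C->L->A->refl->G->L'->E->R'->H->plug->H
Char 2 ('H'): step: R->1, L=0; H->plug->H->R->F->L->F->refl->B->L'->D->R'->G->plug->G
Char 3 ('C'): step: R->2, L=0; C->plug->C->R->D->L->B->refl->F->L'->F->R'->E->plug->E
Char 4 ('B'): step: R->3, L=0; B->plug->B->R->C->L->A->refl->G->L'->E->R'->D->plug->D
Char 5 ('B'): step: R->4, L=0; B->plug->B->R->F->L->F->refl->B->L'->D->R'->C->plug->C
Char 6 ('G'): step: R->5, L=0; G->plug->G->R->D->L->B->refl->F->L'->F->R'->F->plug->F
Char 7 ('H'): step: R->6, L=0; H->plug->H->R->D->L->B->refl->F->L'->F->R'->D->plug->D
Char 8 ('F'): step: R->7, L=0; F->plug->F->R->G->L->E->refl->C->L'->H->R'->B->plug->B
Char 9 ('E'): step: R->0, L->1 (L advanced); E->plug->E->R->F->L->D->refl->H->L'->B->R'->F->plug->F
Char 10 ('D'): step: R->1, L=1; D->plug->D->R->E->L->E->refl->C->L'->A->R'->E->plug->E

E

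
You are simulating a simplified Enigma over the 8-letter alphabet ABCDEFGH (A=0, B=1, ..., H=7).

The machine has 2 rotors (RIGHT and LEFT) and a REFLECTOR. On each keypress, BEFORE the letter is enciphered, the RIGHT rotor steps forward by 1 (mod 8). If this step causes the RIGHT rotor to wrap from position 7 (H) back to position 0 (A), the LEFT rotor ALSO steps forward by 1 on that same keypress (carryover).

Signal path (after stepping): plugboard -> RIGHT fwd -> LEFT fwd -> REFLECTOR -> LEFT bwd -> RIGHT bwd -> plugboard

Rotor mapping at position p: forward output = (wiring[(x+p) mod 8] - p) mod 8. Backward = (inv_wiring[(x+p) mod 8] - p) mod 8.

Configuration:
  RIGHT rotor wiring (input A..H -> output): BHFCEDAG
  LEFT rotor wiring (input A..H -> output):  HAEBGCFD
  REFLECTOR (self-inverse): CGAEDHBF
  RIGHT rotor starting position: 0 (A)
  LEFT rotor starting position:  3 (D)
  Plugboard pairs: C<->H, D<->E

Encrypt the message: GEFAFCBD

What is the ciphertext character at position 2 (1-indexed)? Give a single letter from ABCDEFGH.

Char 1 ('G'): step: R->1, L=3; G->plug->G->R->F->L->E->refl->D->L'->B->R'->C->plug->H
Char 2 ('E'): step: R->2, L=3; E->plug->D->R->B->L->D->refl->E->L'->F->R'->H->plug->C

C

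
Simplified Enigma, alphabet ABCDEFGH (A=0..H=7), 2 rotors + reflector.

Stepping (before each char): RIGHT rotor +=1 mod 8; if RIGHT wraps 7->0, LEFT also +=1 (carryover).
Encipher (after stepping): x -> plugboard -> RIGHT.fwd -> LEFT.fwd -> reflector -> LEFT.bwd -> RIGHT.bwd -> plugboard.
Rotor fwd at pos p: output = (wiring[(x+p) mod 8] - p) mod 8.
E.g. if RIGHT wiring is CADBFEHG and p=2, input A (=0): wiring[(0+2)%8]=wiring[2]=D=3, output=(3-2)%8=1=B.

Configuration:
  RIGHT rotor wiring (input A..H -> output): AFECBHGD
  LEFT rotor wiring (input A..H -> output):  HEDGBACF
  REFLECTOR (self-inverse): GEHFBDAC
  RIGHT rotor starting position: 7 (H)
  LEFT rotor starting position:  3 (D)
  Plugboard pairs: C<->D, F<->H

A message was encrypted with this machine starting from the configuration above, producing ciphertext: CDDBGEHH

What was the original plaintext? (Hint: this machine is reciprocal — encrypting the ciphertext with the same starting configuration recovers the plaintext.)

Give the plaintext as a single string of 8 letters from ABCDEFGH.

Char 1 ('C'): step: R->0, L->4 (L advanced); C->plug->D->R->C->L->G->refl->A->L'->F->R'->B->plug->B
Char 2 ('D'): step: R->1, L=4; D->plug->C->R->B->L->E->refl->B->L'->D->R'->B->plug->B
Char 3 ('D'): step: R->2, L=4; D->plug->C->R->H->L->C->refl->H->L'->G->R'->G->plug->G
Char 4 ('B'): step: R->3, L=4; B->plug->B->R->G->L->H->refl->C->L'->H->R'->A->plug->A
Char 5 ('G'): step: R->4, L=4; G->plug->G->R->A->L->F->refl->D->L'->E->R'->E->plug->E
Char 6 ('E'): step: R->5, L=4; E->plug->E->R->A->L->F->refl->D->L'->E->R'->H->plug->F
Char 7 ('H'): step: R->6, L=4; H->plug->F->R->E->L->D->refl->F->L'->A->R'->A->plug->A
Char 8 ('H'): step: R->7, L=4; H->plug->F->R->C->L->G->refl->A->L'->F->R'->D->plug->C

Answer: BBGAEFAC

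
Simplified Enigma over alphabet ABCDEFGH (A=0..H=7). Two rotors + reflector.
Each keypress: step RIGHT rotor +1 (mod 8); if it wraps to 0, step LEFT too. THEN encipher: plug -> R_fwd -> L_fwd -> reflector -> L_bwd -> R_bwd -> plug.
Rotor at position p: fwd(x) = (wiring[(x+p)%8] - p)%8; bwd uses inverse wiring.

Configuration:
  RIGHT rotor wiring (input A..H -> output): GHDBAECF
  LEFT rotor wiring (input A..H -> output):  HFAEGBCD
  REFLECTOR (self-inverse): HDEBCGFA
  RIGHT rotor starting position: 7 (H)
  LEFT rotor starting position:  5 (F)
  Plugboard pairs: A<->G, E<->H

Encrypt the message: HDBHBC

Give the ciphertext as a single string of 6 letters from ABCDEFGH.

Answer: FBDDGA

Derivation:
Char 1 ('H'): step: R->0, L->6 (L advanced); H->plug->E->R->A->L->E->refl->C->L'->E->R'->F->plug->F
Char 2 ('D'): step: R->1, L=6; D->plug->D->R->H->L->D->refl->B->L'->C->R'->B->plug->B
Char 3 ('B'): step: R->2, L=6; B->plug->B->R->H->L->D->refl->B->L'->C->R'->D->plug->D
Char 4 ('H'): step: R->3, L=6; H->plug->E->R->C->L->B->refl->D->L'->H->R'->D->plug->D
Char 5 ('B'): step: R->4, L=6; B->plug->B->R->A->L->E->refl->C->L'->E->R'->A->plug->G
Char 6 ('C'): step: R->5, L=6; C->plug->C->R->A->L->E->refl->C->L'->E->R'->G->plug->A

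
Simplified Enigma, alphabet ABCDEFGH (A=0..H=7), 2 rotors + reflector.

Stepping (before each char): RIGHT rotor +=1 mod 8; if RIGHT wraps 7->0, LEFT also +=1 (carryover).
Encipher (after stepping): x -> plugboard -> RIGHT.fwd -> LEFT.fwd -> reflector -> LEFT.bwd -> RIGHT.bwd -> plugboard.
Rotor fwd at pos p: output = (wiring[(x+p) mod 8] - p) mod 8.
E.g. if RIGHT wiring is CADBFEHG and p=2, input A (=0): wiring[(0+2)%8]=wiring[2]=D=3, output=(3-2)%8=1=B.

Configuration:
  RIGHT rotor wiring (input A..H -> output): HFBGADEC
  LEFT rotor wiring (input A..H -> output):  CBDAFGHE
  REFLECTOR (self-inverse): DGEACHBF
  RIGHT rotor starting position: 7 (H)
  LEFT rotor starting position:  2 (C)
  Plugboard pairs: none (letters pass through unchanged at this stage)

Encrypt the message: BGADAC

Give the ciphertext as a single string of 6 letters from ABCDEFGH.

Answer: EFEADE

Derivation:
Char 1 ('B'): step: R->0, L->3 (L advanced); B->plug->B->R->F->L->H->refl->F->L'->A->R'->E->plug->E
Char 2 ('G'): step: R->1, L=3; G->plug->G->R->B->L->C->refl->E->L'->D->R'->F->plug->F
Char 3 ('A'): step: R->2, L=3; A->plug->A->R->H->L->A->refl->D->L'->C->R'->E->plug->E
Char 4 ('D'): step: R->3, L=3; D->plug->D->R->B->L->C->refl->E->L'->D->R'->A->plug->A
Char 5 ('A'): step: R->4, L=3; A->plug->A->R->E->L->B->refl->G->L'->G->R'->D->plug->D
Char 6 ('C'): step: R->5, L=3; C->plug->C->R->F->L->H->refl->F->L'->A->R'->E->plug->E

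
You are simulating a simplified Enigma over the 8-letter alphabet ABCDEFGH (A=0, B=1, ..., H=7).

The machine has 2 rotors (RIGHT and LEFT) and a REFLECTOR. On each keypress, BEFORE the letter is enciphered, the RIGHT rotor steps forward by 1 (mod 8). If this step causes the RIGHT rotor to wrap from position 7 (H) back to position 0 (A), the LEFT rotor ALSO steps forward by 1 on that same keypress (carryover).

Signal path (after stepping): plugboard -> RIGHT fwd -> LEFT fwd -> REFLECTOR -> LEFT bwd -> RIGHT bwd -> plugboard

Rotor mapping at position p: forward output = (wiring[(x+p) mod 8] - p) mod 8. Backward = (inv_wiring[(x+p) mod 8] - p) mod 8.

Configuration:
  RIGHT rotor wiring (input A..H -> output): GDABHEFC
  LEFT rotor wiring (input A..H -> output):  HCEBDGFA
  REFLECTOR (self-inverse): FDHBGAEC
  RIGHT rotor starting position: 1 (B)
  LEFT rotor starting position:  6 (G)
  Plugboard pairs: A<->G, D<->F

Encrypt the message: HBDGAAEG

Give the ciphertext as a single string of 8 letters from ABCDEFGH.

Char 1 ('H'): step: R->2, L=6; H->plug->H->R->B->L->C->refl->H->L'->A->R'->F->plug->D
Char 2 ('B'): step: R->3, L=6; B->plug->B->R->E->L->G->refl->E->L'->D->R'->F->plug->D
Char 3 ('D'): step: R->4, L=6; D->plug->F->R->H->L->A->refl->F->L'->G->R'->D->plug->F
Char 4 ('G'): step: R->5, L=6; G->plug->A->R->H->L->A->refl->F->L'->G->R'->E->plug->E
Char 5 ('A'): step: R->6, L=6; A->plug->G->R->B->L->C->refl->H->L'->A->R'->C->plug->C
Char 6 ('A'): step: R->7, L=6; A->plug->G->R->F->L->D->refl->B->L'->C->R'->E->plug->E
Char 7 ('E'): step: R->0, L->7 (L advanced); E->plug->E->R->H->L->G->refl->E->L'->F->R'->G->plug->A
Char 8 ('G'): step: R->1, L=7; G->plug->A->R->C->L->D->refl->B->L'->A->R'->C->plug->C

Answer: DDFECEAC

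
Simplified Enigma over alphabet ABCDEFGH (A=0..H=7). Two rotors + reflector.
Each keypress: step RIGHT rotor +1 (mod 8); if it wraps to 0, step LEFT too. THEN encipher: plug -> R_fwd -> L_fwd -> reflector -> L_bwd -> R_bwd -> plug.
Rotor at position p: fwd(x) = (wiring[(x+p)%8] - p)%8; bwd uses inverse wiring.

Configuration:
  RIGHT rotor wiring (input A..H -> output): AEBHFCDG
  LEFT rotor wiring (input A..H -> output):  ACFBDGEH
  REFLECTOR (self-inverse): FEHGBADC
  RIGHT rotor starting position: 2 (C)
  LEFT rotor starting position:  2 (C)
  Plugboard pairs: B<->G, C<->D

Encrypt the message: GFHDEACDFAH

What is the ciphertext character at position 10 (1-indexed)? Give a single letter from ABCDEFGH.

Char 1 ('G'): step: R->3, L=2; G->plug->B->R->C->L->B->refl->E->L'->D->R'->E->plug->E
Char 2 ('F'): step: R->4, L=2; F->plug->F->R->A->L->D->refl->G->L'->G->R'->B->plug->G
Char 3 ('H'): step: R->5, L=2; H->plug->H->R->A->L->D->refl->G->L'->G->R'->B->plug->G
Char 4 ('D'): step: R->6, L=2; D->plug->C->R->C->L->B->refl->E->L'->D->R'->E->plug->E
Char 5 ('E'): step: R->7, L=2; E->plug->E->R->A->L->D->refl->G->L'->G->R'->F->plug->F
Char 6 ('A'): step: R->0, L->3 (L advanced); A->plug->A->R->A->L->G->refl->D->L'->C->R'->F->plug->F
Char 7 ('C'): step: R->1, L=3; C->plug->D->R->E->L->E->refl->B->L'->D->R'->A->plug->A
Char 8 ('D'): step: R->2, L=3; D->plug->C->R->D->L->B->refl->E->L'->E->R'->F->plug->F
Char 9 ('F'): step: R->3, L=3; F->plug->F->R->F->L->F->refl->A->L'->B->R'->G->plug->B
Char 10 ('A'): step: R->4, L=3; A->plug->A->R->B->L->A->refl->F->L'->F->R'->G->plug->B

B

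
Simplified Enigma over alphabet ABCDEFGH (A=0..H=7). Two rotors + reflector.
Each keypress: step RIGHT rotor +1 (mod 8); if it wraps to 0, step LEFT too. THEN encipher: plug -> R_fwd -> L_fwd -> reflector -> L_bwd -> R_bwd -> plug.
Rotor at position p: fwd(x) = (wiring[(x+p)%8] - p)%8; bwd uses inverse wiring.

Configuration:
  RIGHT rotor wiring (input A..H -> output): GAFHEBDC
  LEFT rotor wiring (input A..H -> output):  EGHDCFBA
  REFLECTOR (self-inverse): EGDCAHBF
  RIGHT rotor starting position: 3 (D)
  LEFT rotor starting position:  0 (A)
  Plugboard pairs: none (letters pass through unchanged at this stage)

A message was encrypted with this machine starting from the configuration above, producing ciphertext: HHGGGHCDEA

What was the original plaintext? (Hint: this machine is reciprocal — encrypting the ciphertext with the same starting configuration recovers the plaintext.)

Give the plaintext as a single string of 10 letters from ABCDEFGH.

Answer: FFFFFBDCCC

Derivation:
Char 1 ('H'): step: R->4, L=0; H->plug->H->R->D->L->D->refl->C->L'->E->R'->F->plug->F
Char 2 ('H'): step: R->5, L=0; H->plug->H->R->H->L->A->refl->E->L'->A->R'->F->plug->F
Char 3 ('G'): step: R->6, L=0; G->plug->G->R->G->L->B->refl->G->L'->B->R'->F->plug->F
Char 4 ('G'): step: R->7, L=0; G->plug->G->R->C->L->H->refl->F->L'->F->R'->F->plug->F
Char 5 ('G'): step: R->0, L->1 (L advanced); G->plug->G->R->D->L->B->refl->G->L'->B->R'->F->plug->F
Char 6 ('H'): step: R->1, L=1; H->plug->H->R->F->L->A->refl->E->L'->E->R'->B->plug->B
Char 7 ('C'): step: R->2, L=1; C->plug->C->R->C->L->C->refl->D->L'->H->R'->D->plug->D
Char 8 ('D'): step: R->3, L=1; D->plug->D->R->A->L->F->refl->H->L'->G->R'->C->plug->C
Char 9 ('E'): step: R->4, L=1; E->plug->E->R->C->L->C->refl->D->L'->H->R'->C->plug->C
Char 10 ('A'): step: R->5, L=1; A->plug->A->R->E->L->E->refl->A->L'->F->R'->C->plug->C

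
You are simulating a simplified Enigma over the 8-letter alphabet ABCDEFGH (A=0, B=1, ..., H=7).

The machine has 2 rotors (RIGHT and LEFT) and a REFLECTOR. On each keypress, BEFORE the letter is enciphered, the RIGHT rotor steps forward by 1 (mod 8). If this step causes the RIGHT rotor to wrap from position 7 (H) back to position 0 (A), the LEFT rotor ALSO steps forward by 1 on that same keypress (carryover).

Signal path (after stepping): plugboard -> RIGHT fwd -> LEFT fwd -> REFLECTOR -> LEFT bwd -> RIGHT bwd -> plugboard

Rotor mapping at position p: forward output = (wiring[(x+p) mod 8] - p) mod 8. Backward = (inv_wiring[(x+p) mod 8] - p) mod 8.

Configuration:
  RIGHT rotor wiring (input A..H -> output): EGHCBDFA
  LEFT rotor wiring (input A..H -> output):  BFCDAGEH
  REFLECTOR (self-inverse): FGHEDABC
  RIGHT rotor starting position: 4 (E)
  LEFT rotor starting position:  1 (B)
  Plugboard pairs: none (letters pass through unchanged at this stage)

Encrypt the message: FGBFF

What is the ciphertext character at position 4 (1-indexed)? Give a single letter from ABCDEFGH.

Char 1 ('F'): step: R->5, L=1; F->plug->F->R->C->L->C->refl->H->L'->D->R'->C->plug->C
Char 2 ('G'): step: R->6, L=1; G->plug->G->R->D->L->H->refl->C->L'->C->R'->B->plug->B
Char 3 ('B'): step: R->7, L=1; B->plug->B->R->F->L->D->refl->E->L'->A->R'->D->plug->D
Char 4 ('F'): step: R->0, L->2 (L advanced); F->plug->F->R->D->L->E->refl->D->L'->H->R'->C->plug->C

C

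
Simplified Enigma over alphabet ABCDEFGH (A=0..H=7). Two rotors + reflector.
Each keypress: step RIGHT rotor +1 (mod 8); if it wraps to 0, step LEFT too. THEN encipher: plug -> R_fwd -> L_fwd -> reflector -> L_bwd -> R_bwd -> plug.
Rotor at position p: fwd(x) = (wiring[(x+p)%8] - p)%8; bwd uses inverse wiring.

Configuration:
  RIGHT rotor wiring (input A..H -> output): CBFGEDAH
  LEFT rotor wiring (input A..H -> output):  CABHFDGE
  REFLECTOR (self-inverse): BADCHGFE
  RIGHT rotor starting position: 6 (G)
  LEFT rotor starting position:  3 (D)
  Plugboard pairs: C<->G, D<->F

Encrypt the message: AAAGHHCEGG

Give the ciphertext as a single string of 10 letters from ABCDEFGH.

Answer: DHFHDBFAEA

Derivation:
Char 1 ('A'): step: R->7, L=3; A->plug->A->R->A->L->E->refl->H->L'->F->R'->F->plug->D
Char 2 ('A'): step: R->0, L->4 (L advanced); A->plug->A->R->C->L->C->refl->D->L'->H->R'->H->plug->H
Char 3 ('A'): step: R->1, L=4; A->plug->A->R->A->L->B->refl->A->L'->D->R'->D->plug->F
Char 4 ('G'): step: R->2, L=4; G->plug->C->R->C->L->C->refl->D->L'->H->R'->H->plug->H
Char 5 ('H'): step: R->3, L=4; H->plug->H->R->C->L->C->refl->D->L'->H->R'->F->plug->D
Char 6 ('H'): step: R->4, L=4; H->plug->H->R->C->L->C->refl->D->L'->H->R'->B->plug->B
Char 7 ('C'): step: R->5, L=4; C->plug->G->R->B->L->H->refl->E->L'->F->R'->D->plug->F
Char 8 ('E'): step: R->6, L=4; E->plug->E->R->H->L->D->refl->C->L'->C->R'->A->plug->A
Char 9 ('G'): step: R->7, L=4; G->plug->C->R->C->L->C->refl->D->L'->H->R'->E->plug->E
Char 10 ('G'): step: R->0, L->5 (L advanced); G->plug->C->R->F->L->E->refl->H->L'->C->R'->A->plug->A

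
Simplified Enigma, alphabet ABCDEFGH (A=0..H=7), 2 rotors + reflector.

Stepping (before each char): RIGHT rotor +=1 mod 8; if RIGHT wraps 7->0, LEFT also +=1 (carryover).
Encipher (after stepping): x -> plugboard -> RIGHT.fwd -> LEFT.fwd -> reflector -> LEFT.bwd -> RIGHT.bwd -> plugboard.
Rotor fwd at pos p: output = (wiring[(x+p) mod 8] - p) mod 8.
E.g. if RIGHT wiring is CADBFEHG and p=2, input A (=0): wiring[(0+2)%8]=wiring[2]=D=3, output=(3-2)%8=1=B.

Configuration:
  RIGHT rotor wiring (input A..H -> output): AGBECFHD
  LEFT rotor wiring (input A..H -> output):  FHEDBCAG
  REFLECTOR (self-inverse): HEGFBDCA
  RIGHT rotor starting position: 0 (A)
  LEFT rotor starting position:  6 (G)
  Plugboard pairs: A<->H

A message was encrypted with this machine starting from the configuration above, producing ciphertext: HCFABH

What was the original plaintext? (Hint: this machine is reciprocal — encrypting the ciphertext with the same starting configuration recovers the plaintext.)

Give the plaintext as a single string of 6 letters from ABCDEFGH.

Answer: FAAEEC

Derivation:
Char 1 ('H'): step: R->1, L=6; H->plug->A->R->F->L->F->refl->D->L'->G->R'->F->plug->F
Char 2 ('C'): step: R->2, L=6; C->plug->C->R->A->L->C->refl->G->L'->E->R'->H->plug->A
Char 3 ('F'): step: R->3, L=6; F->plug->F->R->F->L->F->refl->D->L'->G->R'->H->plug->A
Char 4 ('A'): step: R->4, L=6; A->plug->H->R->A->L->C->refl->G->L'->E->R'->E->plug->E
Char 5 ('B'): step: R->5, L=6; B->plug->B->R->C->L->H->refl->A->L'->B->R'->E->plug->E
Char 6 ('H'): step: R->6, L=6; H->plug->A->R->B->L->A->refl->H->L'->C->R'->C->plug->C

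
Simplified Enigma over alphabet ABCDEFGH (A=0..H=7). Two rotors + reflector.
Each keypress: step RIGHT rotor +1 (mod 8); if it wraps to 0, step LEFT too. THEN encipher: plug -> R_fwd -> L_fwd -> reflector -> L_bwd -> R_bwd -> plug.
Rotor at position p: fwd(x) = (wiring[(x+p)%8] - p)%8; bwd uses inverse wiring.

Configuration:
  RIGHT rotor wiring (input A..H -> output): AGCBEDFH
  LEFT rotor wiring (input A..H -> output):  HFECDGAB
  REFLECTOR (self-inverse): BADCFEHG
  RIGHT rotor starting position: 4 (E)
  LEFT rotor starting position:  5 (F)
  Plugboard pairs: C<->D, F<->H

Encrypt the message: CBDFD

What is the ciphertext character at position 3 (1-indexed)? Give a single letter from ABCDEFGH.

Char 1 ('C'): step: R->5, L=5; C->plug->D->R->D->L->C->refl->D->L'->B->R'->E->plug->E
Char 2 ('B'): step: R->6, L=5; B->plug->B->R->B->L->D->refl->C->L'->D->R'->F->plug->H
Char 3 ('D'): step: R->7, L=5; D->plug->C->R->H->L->G->refl->H->L'->F->R'->F->plug->H

H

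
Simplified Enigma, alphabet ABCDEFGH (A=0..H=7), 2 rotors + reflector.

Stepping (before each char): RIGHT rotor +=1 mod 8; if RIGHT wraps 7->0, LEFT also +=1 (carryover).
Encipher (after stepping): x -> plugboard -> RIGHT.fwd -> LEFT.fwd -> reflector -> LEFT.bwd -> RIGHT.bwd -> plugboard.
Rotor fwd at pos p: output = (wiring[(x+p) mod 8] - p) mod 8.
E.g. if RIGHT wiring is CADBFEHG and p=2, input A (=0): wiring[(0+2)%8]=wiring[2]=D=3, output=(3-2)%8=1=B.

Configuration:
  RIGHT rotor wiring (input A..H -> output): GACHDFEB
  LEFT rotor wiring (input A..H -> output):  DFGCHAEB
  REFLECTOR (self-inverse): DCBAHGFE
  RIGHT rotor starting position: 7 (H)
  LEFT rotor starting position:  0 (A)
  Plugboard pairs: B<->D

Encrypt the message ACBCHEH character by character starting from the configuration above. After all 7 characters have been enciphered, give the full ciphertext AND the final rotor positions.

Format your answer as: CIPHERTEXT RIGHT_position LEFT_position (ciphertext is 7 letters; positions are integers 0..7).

Char 1 ('A'): step: R->0, L->1 (L advanced); A->plug->A->R->G->L->A->refl->D->L'->F->R'->F->plug->F
Char 2 ('C'): step: R->1, L=1; C->plug->C->R->G->L->A->refl->D->L'->F->R'->H->plug->H
Char 3 ('B'): step: R->2, L=1; B->plug->D->R->D->L->G->refl->F->L'->B->R'->C->plug->C
Char 4 ('C'): step: R->3, L=1; C->plug->C->R->C->L->B->refl->C->L'->H->R'->H->plug->H
Char 5 ('H'): step: R->4, L=1; H->plug->H->R->D->L->G->refl->F->L'->B->R'->B->plug->D
Char 6 ('E'): step: R->5, L=1; E->plug->E->R->D->L->G->refl->F->L'->B->R'->D->plug->B
Char 7 ('H'): step: R->6, L=1; H->plug->H->R->H->L->C->refl->B->L'->C->R'->D->plug->B
Final: ciphertext=FHCHDBB, RIGHT=6, LEFT=1

Answer: FHCHDBB 6 1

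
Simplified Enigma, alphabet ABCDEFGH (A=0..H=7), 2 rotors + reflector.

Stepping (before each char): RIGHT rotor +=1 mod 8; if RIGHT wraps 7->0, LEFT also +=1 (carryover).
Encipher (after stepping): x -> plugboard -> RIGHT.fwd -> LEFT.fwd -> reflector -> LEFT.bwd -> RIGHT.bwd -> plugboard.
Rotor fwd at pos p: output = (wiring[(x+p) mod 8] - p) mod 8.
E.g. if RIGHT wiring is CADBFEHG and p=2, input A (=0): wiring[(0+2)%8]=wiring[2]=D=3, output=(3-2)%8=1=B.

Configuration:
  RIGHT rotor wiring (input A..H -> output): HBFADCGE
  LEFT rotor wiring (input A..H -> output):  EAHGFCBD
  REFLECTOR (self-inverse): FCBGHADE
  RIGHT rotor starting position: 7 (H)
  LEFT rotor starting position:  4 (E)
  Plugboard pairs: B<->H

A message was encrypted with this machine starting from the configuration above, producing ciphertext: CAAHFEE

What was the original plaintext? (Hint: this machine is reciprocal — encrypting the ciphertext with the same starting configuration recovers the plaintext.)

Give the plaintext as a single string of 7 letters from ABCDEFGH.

Answer: GCCCHDA

Derivation:
Char 1 ('C'): step: R->0, L->5 (L advanced); C->plug->C->R->F->L->C->refl->B->L'->G->R'->G->plug->G
Char 2 ('A'): step: R->1, L=5; A->plug->A->R->A->L->F->refl->A->L'->H->R'->C->plug->C
Char 3 ('A'): step: R->2, L=5; A->plug->A->R->D->L->H->refl->E->L'->B->R'->C->plug->C
Char 4 ('H'): step: R->3, L=5; H->plug->B->R->A->L->F->refl->A->L'->H->R'->C->plug->C
Char 5 ('F'): step: R->4, L=5; F->plug->F->R->F->L->C->refl->B->L'->G->R'->B->plug->H
Char 6 ('E'): step: R->5, L=5; E->plug->E->R->E->L->D->refl->G->L'->C->R'->D->plug->D
Char 7 ('E'): step: R->6, L=5; E->plug->E->R->H->L->A->refl->F->L'->A->R'->A->plug->A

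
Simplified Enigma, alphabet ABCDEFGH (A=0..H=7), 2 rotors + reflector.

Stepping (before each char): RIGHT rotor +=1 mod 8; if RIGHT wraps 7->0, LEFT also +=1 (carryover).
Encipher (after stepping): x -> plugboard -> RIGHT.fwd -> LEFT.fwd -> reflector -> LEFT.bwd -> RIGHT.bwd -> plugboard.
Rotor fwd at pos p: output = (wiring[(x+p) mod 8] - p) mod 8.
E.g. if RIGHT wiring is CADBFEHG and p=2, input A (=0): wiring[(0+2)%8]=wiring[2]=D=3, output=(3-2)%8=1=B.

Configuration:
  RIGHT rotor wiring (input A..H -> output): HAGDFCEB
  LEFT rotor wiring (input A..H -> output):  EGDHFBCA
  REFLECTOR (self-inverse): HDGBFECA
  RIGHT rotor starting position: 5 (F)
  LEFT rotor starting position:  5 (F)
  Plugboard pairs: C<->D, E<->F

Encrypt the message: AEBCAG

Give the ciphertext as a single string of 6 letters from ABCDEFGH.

Answer: EHGGCD

Derivation:
Char 1 ('A'): step: R->6, L=5; A->plug->A->R->G->L->C->refl->G->L'->F->R'->F->plug->E
Char 2 ('E'): step: R->7, L=5; E->plug->F->R->G->L->C->refl->G->L'->F->R'->H->plug->H
Char 3 ('B'): step: R->0, L->6 (L advanced); B->plug->B->R->A->L->E->refl->F->L'->E->R'->G->plug->G
Char 4 ('C'): step: R->1, L=6; C->plug->D->R->E->L->F->refl->E->L'->A->R'->G->plug->G
Char 5 ('A'): step: R->2, L=6; A->plug->A->R->E->L->F->refl->E->L'->A->R'->D->plug->C
Char 6 ('G'): step: R->3, L=6; G->plug->G->R->F->L->B->refl->D->L'->H->R'->C->plug->D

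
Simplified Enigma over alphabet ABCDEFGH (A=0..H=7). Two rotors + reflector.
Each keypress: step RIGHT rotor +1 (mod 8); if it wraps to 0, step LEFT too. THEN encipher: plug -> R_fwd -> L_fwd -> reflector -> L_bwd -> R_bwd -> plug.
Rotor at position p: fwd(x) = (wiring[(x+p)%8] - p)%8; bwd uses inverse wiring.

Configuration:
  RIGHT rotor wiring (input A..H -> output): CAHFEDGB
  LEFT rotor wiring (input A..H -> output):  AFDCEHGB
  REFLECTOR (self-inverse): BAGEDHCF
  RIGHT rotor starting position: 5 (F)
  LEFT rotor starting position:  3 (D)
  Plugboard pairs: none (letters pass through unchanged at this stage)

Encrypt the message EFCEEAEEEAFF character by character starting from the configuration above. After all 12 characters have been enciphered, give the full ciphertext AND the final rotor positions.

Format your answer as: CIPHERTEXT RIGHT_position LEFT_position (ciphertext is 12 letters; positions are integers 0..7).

Char 1 ('E'): step: R->6, L=3; E->plug->E->R->B->L->B->refl->A->L'->H->R'->F->plug->F
Char 2 ('F'): step: R->7, L=3; F->plug->F->R->F->L->F->refl->H->L'->A->R'->D->plug->D
Char 3 ('C'): step: R->0, L->4 (L advanced); C->plug->C->R->H->L->G->refl->C->L'->C->R'->A->plug->A
Char 4 ('E'): step: R->1, L=4; E->plug->E->R->C->L->C->refl->G->L'->H->R'->A->plug->A
Char 5 ('E'): step: R->2, L=4; E->plug->E->R->E->L->E->refl->D->L'->B->R'->D->plug->D
Char 6 ('A'): step: R->3, L=4; A->plug->A->R->C->L->C->refl->G->L'->H->R'->F->plug->F
Char 7 ('E'): step: R->4, L=4; E->plug->E->R->G->L->H->refl->F->L'->D->R'->G->plug->G
Char 8 ('E'): step: R->5, L=4; E->plug->E->R->D->L->F->refl->H->L'->G->R'->A->plug->A
Char 9 ('E'): step: R->6, L=4; E->plug->E->R->B->L->D->refl->E->L'->E->R'->C->plug->C
Char 10 ('A'): step: R->7, L=4; A->plug->A->R->C->L->C->refl->G->L'->H->R'->H->plug->H
Char 11 ('F'): step: R->0, L->5 (L advanced); F->plug->F->R->D->L->D->refl->E->L'->C->R'->A->plug->A
Char 12 ('F'): step: R->1, L=5; F->plug->F->R->F->L->G->refl->C->L'->A->R'->G->plug->G
Final: ciphertext=FDAADFGACHAG, RIGHT=1, LEFT=5

Answer: FDAADFGACHAG 1 5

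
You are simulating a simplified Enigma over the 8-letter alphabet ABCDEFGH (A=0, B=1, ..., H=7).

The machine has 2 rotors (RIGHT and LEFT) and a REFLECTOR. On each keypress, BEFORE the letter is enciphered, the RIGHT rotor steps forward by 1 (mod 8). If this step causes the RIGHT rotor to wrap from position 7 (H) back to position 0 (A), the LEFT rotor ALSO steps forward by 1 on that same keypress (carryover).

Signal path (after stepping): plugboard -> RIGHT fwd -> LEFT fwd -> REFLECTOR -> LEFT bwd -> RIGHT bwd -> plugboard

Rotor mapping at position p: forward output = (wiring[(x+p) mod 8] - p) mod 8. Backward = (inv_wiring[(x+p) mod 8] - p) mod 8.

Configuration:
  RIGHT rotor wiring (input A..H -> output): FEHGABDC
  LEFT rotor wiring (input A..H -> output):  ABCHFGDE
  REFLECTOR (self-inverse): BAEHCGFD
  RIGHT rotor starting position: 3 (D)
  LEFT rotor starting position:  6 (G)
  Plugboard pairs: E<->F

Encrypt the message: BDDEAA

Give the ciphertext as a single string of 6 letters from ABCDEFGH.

Answer: CGHDFB

Derivation:
Char 1 ('B'): step: R->4, L=6; B->plug->B->R->F->L->B->refl->A->L'->H->R'->C->plug->C
Char 2 ('D'): step: R->5, L=6; D->plug->D->R->A->L->F->refl->G->L'->B->R'->G->plug->G
Char 3 ('D'): step: R->6, L=6; D->plug->D->R->G->L->H->refl->D->L'->D->R'->H->plug->H
Char 4 ('E'): step: R->7, L=6; E->plug->F->R->B->L->G->refl->F->L'->A->R'->D->plug->D
Char 5 ('A'): step: R->0, L->7 (L advanced); A->plug->A->R->F->L->G->refl->F->L'->A->R'->E->plug->F
Char 6 ('A'): step: R->1, L=7; A->plug->A->R->D->L->D->refl->H->L'->G->R'->B->plug->B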